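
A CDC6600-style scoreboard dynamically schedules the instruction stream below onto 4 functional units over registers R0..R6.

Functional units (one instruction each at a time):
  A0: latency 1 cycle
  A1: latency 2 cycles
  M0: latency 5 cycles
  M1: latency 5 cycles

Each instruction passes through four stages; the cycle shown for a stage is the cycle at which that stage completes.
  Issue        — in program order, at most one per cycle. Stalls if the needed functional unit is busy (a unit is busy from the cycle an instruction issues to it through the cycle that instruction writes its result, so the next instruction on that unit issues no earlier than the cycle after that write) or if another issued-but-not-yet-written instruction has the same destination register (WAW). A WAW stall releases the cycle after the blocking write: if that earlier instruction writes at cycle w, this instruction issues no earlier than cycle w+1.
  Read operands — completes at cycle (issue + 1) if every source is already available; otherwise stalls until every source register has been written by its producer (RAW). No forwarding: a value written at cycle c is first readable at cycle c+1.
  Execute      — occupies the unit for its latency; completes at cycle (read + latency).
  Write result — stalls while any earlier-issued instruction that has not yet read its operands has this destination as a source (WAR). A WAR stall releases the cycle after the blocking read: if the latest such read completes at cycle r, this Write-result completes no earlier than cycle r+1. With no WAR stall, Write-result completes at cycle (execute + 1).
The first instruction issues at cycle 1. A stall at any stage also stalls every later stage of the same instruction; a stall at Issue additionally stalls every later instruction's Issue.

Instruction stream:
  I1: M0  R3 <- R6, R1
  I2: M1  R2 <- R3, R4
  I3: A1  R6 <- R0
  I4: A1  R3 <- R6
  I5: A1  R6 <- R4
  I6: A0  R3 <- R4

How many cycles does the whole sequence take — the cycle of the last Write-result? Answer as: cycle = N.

cycle = 18

I1  is:1  ro:2  ex:7  wr:8
I2  is:2  ro:9  ex:14  wr:15  — RAW R3: wait I1 write@8
I3  is:3  ro:4  ex:6  wr:7
I4  is:9  ro:10  ex:12  wr:13  — WAW R3: wait I1 write@8
I5  is:14  ro:15  ex:17  wr:18  — struct: A1 busy until I4 writes@13
I6  is:15  ro:16  ex:17  wr:18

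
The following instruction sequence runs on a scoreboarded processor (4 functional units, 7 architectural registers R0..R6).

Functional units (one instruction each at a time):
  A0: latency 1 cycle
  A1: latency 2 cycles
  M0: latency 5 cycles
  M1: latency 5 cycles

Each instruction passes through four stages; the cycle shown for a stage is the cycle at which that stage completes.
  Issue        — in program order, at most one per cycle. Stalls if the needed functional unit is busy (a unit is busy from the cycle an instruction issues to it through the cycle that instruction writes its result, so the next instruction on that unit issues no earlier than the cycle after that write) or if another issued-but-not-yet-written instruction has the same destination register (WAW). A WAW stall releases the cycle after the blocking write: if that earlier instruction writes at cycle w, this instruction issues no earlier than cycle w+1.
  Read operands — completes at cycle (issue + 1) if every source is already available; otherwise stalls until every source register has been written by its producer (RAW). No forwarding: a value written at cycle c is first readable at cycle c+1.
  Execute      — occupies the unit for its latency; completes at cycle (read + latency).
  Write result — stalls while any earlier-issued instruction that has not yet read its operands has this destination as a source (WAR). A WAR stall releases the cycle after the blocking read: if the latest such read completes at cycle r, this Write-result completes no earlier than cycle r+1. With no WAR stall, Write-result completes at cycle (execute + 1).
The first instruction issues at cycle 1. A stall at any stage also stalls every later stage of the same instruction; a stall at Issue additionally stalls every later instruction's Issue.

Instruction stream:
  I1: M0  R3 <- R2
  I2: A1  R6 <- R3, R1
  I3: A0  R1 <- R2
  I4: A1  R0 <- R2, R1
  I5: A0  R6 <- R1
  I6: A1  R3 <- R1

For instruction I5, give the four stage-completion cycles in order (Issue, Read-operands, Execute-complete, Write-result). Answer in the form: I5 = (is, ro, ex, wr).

I5 = (14, 15, 16, 17)

[I1] 1/2/7/8
[I2] 2/9/11/12  (RAW R3: wait I1 write@8)
[I3] 3/4/5/10  (WAR R1: wait I2 read@9)
[I4] 13/14/16/17  (struct: A1 busy until I2 writes@12)
[I5] 14/15/16/17
[I6] 18/19/21/22  (struct: A1 busy until I4 writes@17)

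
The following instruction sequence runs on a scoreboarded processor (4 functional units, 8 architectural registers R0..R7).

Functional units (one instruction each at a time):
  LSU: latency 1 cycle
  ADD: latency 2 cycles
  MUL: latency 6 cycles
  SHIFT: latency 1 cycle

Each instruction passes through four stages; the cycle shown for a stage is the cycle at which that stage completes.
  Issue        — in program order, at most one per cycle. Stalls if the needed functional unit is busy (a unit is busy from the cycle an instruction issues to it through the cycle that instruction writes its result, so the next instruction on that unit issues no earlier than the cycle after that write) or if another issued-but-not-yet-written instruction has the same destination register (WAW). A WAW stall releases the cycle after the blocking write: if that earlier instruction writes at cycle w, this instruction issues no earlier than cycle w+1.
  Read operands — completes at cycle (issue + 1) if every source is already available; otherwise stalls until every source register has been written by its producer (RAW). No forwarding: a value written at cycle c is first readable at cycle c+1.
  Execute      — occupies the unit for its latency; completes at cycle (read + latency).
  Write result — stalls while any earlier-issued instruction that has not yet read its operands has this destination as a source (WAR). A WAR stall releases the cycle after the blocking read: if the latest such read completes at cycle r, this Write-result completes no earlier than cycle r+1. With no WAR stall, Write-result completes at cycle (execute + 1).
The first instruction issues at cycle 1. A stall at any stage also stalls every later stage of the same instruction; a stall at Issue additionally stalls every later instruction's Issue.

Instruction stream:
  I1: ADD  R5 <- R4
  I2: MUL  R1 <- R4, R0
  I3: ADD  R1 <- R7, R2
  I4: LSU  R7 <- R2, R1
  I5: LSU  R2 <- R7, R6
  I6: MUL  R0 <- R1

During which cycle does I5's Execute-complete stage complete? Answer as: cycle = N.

cycle = 21

cycle 1: I1 dispatched to ADD
cycle 2: I1 operands ready, I2 dispatched to MUL
cycle 3: I2 operands ready
cycle 4: I1 complete
cycle 5: R5←I1
cycle 9: I2 complete
cycle 10: R1←I2
cycle 11: I3 dispatched to ADD
cycle 12: I3 operands ready, I4 dispatched to LSU
cycle 14: I3 complete
cycle 15: R1←I3
cycle 16: I4 operands ready
cycle 17: I4 complete
cycle 18: R7←I4
cycle 19: I5 dispatched to LSU
cycle 20: I5 operands ready, I6 dispatched to MUL
cycle 21: I5 complete, I6 operands ready
cycle 22: R2←I5
cycle 27: I6 complete
cycle 28: R0←I6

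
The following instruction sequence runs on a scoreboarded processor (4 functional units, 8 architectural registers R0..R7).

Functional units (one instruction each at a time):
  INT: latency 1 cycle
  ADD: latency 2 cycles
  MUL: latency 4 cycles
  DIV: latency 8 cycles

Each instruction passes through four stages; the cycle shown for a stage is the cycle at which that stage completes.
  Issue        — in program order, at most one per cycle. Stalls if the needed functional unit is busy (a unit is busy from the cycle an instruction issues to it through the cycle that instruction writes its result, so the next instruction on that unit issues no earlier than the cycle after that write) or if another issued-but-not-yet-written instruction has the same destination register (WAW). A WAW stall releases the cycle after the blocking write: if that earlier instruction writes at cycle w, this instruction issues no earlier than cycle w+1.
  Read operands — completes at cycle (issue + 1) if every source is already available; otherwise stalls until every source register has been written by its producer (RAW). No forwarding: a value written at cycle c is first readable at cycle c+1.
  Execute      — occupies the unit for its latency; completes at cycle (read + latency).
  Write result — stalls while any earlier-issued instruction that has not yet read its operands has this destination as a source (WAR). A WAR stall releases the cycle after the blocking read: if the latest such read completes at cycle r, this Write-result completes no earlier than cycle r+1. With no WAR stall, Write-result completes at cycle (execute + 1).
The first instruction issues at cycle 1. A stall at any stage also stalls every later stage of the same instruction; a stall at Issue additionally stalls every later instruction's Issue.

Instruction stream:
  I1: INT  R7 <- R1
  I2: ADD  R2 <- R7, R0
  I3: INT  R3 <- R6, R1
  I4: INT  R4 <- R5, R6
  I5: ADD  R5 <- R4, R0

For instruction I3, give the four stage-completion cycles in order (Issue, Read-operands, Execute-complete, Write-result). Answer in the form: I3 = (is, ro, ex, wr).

I3 = (5, 6, 7, 8)

t=1  I1 dispatched to INT
t=2  I1 operands ready | I2 dispatched to ADD
t=3  I1 complete
t=4  R7←I1
t=5  I2 operands ready | I3 dispatched to INT
t=6  I3 operands ready
t=7  I2 complete | I3 complete
t=8  R2←I2 | R3←I3
t=9  I4 dispatched to INT
t=10  I4 operands ready | I5 dispatched to ADD
t=11  I4 complete
t=12  R4←I4
t=13  I5 operands ready
t=15  I5 complete
t=16  R5←I5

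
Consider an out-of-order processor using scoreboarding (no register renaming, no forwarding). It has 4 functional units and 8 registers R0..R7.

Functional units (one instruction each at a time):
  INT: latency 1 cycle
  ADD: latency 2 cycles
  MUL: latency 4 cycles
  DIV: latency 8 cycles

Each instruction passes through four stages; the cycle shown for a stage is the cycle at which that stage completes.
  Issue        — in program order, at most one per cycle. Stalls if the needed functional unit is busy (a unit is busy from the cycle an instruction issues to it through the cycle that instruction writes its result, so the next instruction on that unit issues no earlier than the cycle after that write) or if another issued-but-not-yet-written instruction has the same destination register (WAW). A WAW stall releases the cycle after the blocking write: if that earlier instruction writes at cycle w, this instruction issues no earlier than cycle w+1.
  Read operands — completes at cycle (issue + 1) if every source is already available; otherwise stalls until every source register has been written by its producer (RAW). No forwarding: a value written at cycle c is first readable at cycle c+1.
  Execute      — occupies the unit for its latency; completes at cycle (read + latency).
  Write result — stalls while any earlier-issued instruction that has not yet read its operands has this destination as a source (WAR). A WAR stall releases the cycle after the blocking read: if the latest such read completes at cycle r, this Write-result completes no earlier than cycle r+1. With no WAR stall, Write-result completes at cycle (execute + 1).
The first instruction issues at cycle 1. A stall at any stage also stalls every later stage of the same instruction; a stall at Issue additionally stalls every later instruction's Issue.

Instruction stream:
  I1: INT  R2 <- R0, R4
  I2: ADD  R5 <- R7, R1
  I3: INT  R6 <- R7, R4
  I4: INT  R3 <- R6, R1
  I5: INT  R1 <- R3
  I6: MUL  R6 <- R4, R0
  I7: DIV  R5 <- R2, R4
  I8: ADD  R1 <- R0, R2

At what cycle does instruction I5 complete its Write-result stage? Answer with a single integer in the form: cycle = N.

cycle = 16

I1 -> (1, 2, 3, 4)
I2 -> (2, 3, 5, 6)
I3 -> (5, 6, 7, 8)  // struct: INT busy until I1 writes@4
I4 -> (9, 10, 11, 12)  // struct: INT busy until I3 writes@8
I5 -> (13, 14, 15, 16)  // struct: INT busy until I4 writes@12
I6 -> (14, 15, 19, 20)
I7 -> (15, 16, 24, 25)
I8 -> (17, 18, 20, 21)  // WAW R1: wait I5 write@16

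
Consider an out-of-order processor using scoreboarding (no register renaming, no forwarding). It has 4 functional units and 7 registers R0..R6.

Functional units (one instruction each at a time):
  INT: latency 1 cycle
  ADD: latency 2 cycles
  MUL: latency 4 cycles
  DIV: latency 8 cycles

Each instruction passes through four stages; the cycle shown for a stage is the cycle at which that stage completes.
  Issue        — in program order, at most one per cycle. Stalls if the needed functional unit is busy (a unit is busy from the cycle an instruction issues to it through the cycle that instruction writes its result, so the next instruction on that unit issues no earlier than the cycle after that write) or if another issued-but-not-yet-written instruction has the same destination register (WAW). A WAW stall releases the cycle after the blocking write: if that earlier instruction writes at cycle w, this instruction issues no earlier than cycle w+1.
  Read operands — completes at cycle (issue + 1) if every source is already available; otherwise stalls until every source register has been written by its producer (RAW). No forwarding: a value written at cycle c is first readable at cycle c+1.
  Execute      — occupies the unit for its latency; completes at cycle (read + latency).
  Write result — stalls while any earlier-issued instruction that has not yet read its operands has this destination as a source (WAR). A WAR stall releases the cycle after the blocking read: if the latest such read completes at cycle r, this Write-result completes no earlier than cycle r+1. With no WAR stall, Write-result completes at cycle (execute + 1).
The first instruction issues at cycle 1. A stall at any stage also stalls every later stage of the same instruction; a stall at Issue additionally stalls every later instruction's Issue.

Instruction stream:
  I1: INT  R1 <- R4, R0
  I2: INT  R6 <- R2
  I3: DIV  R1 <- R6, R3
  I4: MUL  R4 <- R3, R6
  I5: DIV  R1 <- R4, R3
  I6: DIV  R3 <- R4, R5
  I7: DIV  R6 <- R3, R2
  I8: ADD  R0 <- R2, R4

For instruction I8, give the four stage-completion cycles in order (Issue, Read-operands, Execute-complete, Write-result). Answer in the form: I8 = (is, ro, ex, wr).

t=1  I1 dispatched to INT
t=2  I1 operands ready
t=3  I1 complete
t=4  R1←I1
t=5  I2 dispatched to INT
t=6  I2 operands ready | I3 dispatched to DIV
t=7  I2 complete | I4 dispatched to MUL
t=8  R6←I2
t=9  I3 operands ready | I4 operands ready
t=13  I4 complete
t=14  R4←I4
t=17  I3 complete
t=18  R1←I3
t=19  I5 dispatched to DIV
t=20  I5 operands ready
t=28  I5 complete
t=29  R1←I5
t=30  I6 dispatched to DIV
t=31  I6 operands ready
t=39  I6 complete
t=40  R3←I6
t=41  I7 dispatched to DIV
t=42  I7 operands ready | I8 dispatched to ADD
t=43  I8 operands ready
t=45  I8 complete
t=46  R0←I8
t=50  I7 complete
t=51  R6←I7

I8 = (42, 43, 45, 46)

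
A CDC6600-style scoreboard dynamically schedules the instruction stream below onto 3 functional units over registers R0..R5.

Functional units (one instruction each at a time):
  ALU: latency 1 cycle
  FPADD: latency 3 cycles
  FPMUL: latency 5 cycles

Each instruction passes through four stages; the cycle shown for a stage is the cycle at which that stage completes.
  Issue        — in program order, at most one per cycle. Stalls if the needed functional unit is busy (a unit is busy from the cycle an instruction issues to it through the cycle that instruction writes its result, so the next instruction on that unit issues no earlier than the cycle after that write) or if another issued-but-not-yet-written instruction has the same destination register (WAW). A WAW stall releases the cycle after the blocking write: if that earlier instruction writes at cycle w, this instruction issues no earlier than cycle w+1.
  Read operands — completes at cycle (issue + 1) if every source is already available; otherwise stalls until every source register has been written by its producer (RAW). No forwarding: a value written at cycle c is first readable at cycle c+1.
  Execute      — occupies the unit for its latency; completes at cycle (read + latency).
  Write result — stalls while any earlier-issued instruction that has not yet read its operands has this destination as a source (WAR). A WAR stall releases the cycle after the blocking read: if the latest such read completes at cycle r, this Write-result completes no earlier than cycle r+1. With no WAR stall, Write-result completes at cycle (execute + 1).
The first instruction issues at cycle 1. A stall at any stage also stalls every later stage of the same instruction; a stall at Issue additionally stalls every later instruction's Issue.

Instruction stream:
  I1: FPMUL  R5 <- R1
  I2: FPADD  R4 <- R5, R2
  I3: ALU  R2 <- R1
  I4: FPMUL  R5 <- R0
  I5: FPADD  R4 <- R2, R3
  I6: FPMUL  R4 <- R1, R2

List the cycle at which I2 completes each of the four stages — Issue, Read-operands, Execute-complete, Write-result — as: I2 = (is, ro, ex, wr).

t=1  issue I1 (FPMUL)
t=2  I1 read-ops, issue I2 (FPADD)
t=3  issue I3 (ALU)
t=4  I3 read-ops
t=5  I3 finished on ALU
t=7  I1 finished on FPMUL
t=8  I1→R5
t=9  I2 read-ops, issue I4 (FPMUL)
t=10  I3→R2, I4 read-ops
t=12  I2 finished on FPADD
t=13  I2→R4
t=14  issue I5 (FPADD)
t=15  I4 finished on FPMUL, I5 read-ops
t=16  I4→R5
t=18  I5 finished on FPADD
t=19  I5→R4
t=20  issue I6 (FPMUL)
t=21  I6 read-ops
t=26  I6 finished on FPMUL
t=27  I6→R4

I2 = (2, 9, 12, 13)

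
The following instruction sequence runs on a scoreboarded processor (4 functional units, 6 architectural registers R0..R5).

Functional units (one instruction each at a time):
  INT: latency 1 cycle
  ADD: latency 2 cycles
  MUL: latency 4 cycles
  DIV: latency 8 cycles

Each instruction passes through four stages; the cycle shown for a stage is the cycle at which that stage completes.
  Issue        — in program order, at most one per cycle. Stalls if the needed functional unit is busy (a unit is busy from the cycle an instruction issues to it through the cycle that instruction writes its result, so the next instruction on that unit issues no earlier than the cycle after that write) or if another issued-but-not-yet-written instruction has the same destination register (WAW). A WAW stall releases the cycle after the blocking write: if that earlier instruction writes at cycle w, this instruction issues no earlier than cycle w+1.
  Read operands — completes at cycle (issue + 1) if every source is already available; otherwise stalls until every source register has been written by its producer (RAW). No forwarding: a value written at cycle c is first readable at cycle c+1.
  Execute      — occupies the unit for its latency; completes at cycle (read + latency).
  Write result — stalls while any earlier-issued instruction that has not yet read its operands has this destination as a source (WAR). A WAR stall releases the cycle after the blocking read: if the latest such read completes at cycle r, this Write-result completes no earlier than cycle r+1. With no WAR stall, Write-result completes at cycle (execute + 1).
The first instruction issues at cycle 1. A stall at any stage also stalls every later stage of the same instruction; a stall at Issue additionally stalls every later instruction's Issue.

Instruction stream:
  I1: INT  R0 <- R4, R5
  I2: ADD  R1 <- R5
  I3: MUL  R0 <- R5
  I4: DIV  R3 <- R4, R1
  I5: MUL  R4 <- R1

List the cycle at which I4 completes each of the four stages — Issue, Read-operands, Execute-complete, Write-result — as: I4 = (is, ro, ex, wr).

I4 = (6, 7, 15, 16)

I1  is:1  ro:2  ex:3  wr:4
I2  is:2  ro:3  ex:5  wr:6
I3  is:5  ro:6  ex:10  wr:11  — WAW R0: wait I1 write@4
I4  is:6  ro:7  ex:15  wr:16
I5  is:12  ro:13  ex:17  wr:18  — struct: MUL busy until I3 writes@11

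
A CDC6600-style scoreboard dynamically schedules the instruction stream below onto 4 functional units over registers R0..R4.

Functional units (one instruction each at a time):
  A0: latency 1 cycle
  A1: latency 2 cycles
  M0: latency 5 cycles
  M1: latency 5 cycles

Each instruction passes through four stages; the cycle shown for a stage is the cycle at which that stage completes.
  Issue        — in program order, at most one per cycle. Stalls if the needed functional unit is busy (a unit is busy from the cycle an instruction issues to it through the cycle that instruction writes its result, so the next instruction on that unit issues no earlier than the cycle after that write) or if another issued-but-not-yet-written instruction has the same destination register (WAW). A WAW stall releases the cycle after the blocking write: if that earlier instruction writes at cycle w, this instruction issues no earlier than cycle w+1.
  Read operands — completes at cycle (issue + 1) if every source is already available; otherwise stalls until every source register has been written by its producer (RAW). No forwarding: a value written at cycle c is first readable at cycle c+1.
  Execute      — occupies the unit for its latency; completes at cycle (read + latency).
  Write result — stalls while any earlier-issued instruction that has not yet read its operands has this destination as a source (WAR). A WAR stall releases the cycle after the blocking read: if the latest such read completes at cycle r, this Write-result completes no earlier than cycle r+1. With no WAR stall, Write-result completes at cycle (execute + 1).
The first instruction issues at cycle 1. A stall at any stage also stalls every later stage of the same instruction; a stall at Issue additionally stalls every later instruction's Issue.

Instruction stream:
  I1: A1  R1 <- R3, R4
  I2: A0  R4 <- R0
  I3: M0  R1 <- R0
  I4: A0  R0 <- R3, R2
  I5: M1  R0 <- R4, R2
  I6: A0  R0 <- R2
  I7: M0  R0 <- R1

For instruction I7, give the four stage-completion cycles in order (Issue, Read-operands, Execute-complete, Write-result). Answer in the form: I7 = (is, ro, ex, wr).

1) issue 1, read 2, done 4, write 5
2) issue 2, read 3, done 4, write 5
3) issue 6, read 7, done 12, write 13  <WAW R1: wait I1 write@5>
4) issue 7, read 8, done 9, write 10
5) issue 11, read 12, done 17, write 18  <WAW R0: wait I4 write@10>
6) issue 19, read 20, done 21, write 22  <WAW R0: wait I5 write@18>
7) issue 23, read 24, done 29, write 30  <WAW R0: wait I6 write@22>

I7 = (23, 24, 29, 30)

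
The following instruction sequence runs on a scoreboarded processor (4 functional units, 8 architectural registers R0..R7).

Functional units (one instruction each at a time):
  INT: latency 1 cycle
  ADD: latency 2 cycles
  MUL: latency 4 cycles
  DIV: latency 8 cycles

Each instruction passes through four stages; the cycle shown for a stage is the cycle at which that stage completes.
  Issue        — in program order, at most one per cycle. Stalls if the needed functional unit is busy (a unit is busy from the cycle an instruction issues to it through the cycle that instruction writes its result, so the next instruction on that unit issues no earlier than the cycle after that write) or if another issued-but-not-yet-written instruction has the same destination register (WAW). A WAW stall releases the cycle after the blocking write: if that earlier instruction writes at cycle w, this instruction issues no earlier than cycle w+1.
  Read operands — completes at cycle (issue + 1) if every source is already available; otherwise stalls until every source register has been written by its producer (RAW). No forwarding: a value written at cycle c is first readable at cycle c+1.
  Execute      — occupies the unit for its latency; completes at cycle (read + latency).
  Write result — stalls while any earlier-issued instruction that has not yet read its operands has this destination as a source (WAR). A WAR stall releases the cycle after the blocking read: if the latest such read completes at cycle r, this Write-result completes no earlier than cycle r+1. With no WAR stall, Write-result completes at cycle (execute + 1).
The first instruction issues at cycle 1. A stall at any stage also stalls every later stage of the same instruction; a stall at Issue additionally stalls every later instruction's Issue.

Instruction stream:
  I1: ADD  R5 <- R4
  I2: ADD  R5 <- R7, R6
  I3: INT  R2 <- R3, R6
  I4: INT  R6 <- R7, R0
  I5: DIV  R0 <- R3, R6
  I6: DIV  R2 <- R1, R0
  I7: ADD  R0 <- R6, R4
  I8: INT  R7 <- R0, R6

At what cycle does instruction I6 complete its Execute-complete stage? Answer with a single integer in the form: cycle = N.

t=1  issue I1 (ADD)
t=2  I1 read-ops
t=4  I1 finished on ADD
t=5  I1→R5
t=6  issue I2 (ADD)
t=7  I2 read-ops | issue I3 (INT)
t=8  I3 read-ops
t=9  I2 finished on ADD | I3 finished on INT
t=10  I2→R5 | I3→R2
t=11  issue I4 (INT)
t=12  I4 read-ops | issue I5 (DIV)
t=13  I4 finished on INT
t=14  I4→R6
t=15  I5 read-ops
t=23  I5 finished on DIV
t=24  I5→R0
t=25  issue I6 (DIV)
t=26  I6 read-ops | issue I7 (ADD)
t=27  I7 read-ops | issue I8 (INT)
t=29  I7 finished on ADD
t=30  I7→R0
t=31  I8 read-ops
t=32  I8 finished on INT
t=33  I8→R7
t=34  I6 finished on DIV
t=35  I6→R2

cycle = 34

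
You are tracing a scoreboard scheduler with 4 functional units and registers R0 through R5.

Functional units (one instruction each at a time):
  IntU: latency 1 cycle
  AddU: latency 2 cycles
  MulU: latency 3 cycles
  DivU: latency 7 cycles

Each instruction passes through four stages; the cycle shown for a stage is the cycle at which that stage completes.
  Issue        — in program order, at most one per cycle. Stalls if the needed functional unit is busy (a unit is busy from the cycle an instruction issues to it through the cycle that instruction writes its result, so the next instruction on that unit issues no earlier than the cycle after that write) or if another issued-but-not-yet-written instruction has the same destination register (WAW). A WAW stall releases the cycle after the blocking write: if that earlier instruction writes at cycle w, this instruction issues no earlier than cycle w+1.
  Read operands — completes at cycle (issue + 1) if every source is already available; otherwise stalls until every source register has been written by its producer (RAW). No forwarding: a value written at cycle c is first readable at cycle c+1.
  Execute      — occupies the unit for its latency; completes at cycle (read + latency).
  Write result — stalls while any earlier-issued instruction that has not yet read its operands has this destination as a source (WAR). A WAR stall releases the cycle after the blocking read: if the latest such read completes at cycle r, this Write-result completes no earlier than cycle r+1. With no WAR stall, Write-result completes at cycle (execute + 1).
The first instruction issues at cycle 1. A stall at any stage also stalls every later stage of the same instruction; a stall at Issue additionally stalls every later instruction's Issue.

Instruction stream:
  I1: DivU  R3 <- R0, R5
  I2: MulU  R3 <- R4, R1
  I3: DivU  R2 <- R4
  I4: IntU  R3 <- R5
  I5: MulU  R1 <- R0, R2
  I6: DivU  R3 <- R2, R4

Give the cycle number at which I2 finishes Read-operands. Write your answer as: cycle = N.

cycle = 12

  I1 | 1 | 2 | 9 | 10
  I2 | 11 | 12 | 15 | 16   WAW R3: wait I1 write@10
  I3 | 12 | 13 | 20 | 21
  I4 | 17 | 18 | 19 | 20   WAW R3: wait I2 write@16
  I5 | 18 | 22 | 25 | 26   RAW R2: wait I3 write@21
  I6 | 22 | 23 | 30 | 31   struct: DivU busy until I3 writes@21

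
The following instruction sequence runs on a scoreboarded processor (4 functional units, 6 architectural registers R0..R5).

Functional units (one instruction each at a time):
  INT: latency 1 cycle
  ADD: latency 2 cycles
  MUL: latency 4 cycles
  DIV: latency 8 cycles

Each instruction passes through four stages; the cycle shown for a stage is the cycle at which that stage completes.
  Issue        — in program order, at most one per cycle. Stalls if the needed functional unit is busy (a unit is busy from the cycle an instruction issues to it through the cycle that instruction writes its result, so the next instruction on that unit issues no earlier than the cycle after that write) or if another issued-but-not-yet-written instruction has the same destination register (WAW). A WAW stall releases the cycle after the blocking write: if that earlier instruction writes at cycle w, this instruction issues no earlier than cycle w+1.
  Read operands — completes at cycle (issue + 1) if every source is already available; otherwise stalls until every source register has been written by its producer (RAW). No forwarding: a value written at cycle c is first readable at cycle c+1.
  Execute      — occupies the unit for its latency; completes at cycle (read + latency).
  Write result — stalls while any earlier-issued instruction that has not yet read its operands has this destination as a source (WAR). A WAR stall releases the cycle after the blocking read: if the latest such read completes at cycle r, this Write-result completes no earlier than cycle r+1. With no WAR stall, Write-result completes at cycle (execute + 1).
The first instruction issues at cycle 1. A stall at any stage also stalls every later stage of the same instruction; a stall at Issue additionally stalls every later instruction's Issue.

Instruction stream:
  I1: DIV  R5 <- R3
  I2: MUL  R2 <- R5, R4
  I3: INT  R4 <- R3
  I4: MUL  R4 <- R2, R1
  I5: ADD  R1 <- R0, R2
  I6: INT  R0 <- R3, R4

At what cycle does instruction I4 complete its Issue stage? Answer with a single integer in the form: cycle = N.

cycle = 18

[1] I1 issues→DIV
[2] I1 reads · I2 issues→MUL
[3] I3 issues→INT
[4] I3 reads
[5] I3 exec-done
[10] I1 exec-done
[11] I1 writes R5
[12] I2 reads
[13] I3 writes R4
[16] I2 exec-done
[17] I2 writes R2
[18] I4 issues→MUL
[19] I4 reads · I5 issues→ADD
[20] I5 reads · I6 issues→INT
[22] I5 exec-done
[23] I4 exec-done · I5 writes R1
[24] I4 writes R4
[25] I6 reads
[26] I6 exec-done
[27] I6 writes R0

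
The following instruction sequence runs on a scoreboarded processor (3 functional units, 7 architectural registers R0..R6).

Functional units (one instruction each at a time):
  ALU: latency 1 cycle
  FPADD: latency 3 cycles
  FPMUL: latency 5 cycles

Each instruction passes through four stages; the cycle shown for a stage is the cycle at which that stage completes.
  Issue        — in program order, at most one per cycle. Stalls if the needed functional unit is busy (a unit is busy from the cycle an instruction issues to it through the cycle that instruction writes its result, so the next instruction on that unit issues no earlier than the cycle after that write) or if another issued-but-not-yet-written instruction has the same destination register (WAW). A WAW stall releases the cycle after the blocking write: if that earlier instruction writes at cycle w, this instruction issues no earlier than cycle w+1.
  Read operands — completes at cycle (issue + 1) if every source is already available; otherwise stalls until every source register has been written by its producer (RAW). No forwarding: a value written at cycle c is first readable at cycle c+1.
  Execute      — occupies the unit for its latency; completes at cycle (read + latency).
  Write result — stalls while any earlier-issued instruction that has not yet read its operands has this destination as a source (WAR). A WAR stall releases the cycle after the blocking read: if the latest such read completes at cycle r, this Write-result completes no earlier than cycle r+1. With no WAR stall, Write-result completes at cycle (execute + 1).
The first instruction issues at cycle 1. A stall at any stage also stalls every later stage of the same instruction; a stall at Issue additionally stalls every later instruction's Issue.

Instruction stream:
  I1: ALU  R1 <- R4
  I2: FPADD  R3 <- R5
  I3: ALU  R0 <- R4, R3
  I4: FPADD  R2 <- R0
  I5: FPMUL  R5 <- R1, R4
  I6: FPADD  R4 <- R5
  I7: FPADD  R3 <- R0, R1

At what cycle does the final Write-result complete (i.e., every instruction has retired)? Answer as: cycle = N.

cycle = 27

I1  is:1  ro:2  ex:3  wr:4
I2  is:2  ro:3  ex:6  wr:7
I3  is:5  ro:8  ex:9  wr:10  — struct: ALU busy until I1 writes@4, RAW R3: wait I2 write@7
I4  is:8  ro:11  ex:14  wr:15  — struct: FPADD busy until I2 writes@7, RAW R0: wait I3 write@10
I5  is:9  ro:10  ex:15  wr:16
I6  is:16  ro:17  ex:20  wr:21  — struct: FPADD busy until I4 writes@15
I7  is:22  ro:23  ex:26  wr:27  — struct: FPADD busy until I6 writes@21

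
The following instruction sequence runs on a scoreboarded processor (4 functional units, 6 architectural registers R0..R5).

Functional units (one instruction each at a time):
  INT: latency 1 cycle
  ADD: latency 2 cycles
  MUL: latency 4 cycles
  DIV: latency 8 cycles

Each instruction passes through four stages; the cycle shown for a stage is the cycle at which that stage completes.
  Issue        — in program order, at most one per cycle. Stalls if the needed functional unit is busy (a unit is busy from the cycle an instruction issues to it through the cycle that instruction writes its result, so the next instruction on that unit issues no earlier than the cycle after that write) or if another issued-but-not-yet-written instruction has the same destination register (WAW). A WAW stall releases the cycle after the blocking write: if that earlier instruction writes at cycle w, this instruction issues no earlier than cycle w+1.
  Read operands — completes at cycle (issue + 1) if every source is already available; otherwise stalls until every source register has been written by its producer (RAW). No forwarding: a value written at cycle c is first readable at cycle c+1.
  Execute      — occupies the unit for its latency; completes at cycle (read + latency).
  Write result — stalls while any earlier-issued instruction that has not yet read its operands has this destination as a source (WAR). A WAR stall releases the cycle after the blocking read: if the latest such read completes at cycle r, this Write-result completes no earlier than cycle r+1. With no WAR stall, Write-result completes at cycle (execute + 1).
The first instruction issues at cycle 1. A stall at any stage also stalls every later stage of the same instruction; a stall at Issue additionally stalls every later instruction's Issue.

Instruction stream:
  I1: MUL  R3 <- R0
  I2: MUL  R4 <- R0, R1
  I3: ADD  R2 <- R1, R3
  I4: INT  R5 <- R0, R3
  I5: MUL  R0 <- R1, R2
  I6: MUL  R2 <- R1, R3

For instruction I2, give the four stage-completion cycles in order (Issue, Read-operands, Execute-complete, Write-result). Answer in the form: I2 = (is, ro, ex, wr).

I2 = (8, 9, 13, 14)

I1 -> (1, 2, 6, 7)
I2 -> (8, 9, 13, 14)  // struct: MUL busy until I1 writes@7
I3 -> (9, 10, 12, 13)
I4 -> (10, 11, 12, 13)
I5 -> (15, 16, 20, 21)  // struct: MUL busy until I2 writes@14
I6 -> (22, 23, 27, 28)  // struct: MUL busy until I5 writes@21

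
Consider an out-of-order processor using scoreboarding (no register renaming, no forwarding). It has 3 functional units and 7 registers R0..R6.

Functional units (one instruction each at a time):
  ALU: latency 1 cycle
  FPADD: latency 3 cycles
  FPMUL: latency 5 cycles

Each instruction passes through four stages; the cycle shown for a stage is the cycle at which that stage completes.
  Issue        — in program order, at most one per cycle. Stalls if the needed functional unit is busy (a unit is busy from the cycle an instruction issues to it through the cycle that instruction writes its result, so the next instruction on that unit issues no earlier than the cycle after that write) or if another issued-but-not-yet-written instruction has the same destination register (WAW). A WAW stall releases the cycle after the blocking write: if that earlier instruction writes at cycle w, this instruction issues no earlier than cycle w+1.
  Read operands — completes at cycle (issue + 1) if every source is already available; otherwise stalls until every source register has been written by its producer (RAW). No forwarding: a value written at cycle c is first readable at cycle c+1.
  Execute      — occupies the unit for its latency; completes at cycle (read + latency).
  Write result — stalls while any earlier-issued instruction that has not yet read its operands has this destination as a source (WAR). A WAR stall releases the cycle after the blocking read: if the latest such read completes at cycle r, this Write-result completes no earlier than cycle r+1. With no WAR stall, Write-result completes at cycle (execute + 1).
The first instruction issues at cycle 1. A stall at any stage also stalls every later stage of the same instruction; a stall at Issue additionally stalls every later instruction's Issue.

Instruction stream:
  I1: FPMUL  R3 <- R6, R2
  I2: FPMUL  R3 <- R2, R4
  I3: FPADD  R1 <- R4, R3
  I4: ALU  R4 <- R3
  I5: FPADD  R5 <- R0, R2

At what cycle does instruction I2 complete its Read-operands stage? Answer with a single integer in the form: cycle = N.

1) issue 1, read 2, done 7, write 8
2) issue 9, read 10, done 15, write 16  <struct: FPMUL busy until I1 writes@8>
3) issue 10, read 17, done 20, write 21  <RAW R3: wait I2 write@16>
4) issue 11, read 17, done 18, write 19  <RAW R3: wait I2 write@16>
5) issue 22, read 23, done 26, write 27  <struct: FPADD busy until I3 writes@21>

cycle = 10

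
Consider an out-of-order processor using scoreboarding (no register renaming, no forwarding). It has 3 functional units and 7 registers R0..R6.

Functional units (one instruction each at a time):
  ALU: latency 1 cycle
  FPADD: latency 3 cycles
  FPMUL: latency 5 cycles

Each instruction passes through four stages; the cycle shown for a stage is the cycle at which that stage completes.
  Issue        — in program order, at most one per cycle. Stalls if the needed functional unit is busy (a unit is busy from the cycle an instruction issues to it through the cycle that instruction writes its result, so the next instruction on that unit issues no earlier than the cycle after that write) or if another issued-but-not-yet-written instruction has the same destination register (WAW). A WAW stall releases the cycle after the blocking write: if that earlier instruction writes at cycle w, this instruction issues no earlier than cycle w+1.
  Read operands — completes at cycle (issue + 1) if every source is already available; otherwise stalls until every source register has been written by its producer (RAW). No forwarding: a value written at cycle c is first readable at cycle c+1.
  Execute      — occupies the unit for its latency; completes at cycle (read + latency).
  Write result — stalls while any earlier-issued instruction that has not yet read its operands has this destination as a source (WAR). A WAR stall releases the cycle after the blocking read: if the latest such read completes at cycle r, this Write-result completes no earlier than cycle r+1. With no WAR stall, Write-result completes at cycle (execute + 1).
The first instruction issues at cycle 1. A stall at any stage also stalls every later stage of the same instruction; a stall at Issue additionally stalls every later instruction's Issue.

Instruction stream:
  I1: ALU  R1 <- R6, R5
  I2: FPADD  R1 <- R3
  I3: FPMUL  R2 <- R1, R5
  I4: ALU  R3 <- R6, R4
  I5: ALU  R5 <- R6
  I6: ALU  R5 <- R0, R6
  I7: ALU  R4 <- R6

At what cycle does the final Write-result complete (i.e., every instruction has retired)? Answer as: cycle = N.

I1: IS=1 RO=2 EX=3 WR=4
I2: IS=5 RO=6 EX=9 WR=10  [WAW R1: wait I1 write@4]
I3: IS=6 RO=11 EX=16 WR=17  [RAW R1: wait I2 write@10]
I4: IS=7 RO=8 EX=9 WR=10
I5: IS=11 RO=12 EX=13 WR=14  [struct: ALU busy until I4 writes@10]
I6: IS=15 RO=16 EX=17 WR=18  [struct: ALU busy until I5 writes@14]
I7: IS=19 RO=20 EX=21 WR=22  [struct: ALU busy until I6 writes@18]

cycle = 22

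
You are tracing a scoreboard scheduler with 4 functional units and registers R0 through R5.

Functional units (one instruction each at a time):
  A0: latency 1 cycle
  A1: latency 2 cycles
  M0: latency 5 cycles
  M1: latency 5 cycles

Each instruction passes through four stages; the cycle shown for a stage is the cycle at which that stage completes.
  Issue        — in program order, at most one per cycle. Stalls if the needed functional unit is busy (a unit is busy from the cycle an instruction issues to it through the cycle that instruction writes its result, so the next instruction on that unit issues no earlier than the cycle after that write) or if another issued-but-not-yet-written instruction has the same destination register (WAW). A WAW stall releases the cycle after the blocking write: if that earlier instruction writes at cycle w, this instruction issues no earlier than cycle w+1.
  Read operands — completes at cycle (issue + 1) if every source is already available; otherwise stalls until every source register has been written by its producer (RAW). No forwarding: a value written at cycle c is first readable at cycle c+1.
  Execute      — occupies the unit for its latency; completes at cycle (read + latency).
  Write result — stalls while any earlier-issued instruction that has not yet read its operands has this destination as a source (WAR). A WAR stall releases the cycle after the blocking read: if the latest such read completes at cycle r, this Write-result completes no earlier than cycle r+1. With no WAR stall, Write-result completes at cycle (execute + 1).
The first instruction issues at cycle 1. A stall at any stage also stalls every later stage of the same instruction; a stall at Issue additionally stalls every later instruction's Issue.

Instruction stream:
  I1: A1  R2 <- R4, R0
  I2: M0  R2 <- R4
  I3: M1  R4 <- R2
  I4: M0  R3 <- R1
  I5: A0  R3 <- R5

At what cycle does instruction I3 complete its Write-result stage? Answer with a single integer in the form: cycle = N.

cycle = 20

c1: issue I1 (A1)
c2: I1 read-ops
c4: I1 finished on A1
c5: I1→R2
c6: issue I2 (M0)
c7: I2 read-ops; issue I3 (M1)
c12: I2 finished on M0
c13: I2→R2
c14: I3 read-ops; issue I4 (M0)
c15: I4 read-ops
c19: I3 finished on M1
c20: I3→R4; I4 finished on M0
c21: I4→R3
c22: issue I5 (A0)
c23: I5 read-ops
c24: I5 finished on A0
c25: I5→R3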